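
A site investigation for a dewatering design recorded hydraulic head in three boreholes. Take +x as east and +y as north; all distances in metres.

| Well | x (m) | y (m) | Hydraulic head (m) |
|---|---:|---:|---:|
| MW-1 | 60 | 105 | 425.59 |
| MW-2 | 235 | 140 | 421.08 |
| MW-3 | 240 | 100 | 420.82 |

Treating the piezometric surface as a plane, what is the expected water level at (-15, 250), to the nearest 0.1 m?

428.0 m

Taking MW-1 as reference: MW-2−MW-1 = (175, 35, -4.51); MW-3−MW-1 = (180, -5, -4.77).
Solve a·Δx + b·Δy = Δh: det = 175·(-5) − 180·35 = -7175.
∂h/∂x = [(-4.51)·(-5) − (-4.77)·35] / -7175 = -0.02641
∂h/∂y = [175·(-4.77) − 180·(-4.51)] / -7175 = +0.003199
h(-15, 250) = 425.59 + (-0.02641)·(-75) + (+0.003199)·(145) = 425.59 +1.981 +0.464 = 428.035 m.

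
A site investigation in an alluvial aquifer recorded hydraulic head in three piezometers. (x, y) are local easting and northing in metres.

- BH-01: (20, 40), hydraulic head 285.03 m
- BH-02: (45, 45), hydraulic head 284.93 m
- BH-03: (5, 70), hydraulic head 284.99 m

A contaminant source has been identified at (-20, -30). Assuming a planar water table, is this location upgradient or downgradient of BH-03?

Taking BH-01 as reference: BH-02−BH-01 = (25, 5, -0.10); BH-03−BH-01 = (-15, 30, -0.04).
Determinant of the coordinate differences = 25·30 − (-15)·5 = 825.
∂h/∂x = [(-0.10)·30 − (-0.04)·5] / 825 = -0.003394
∂h/∂y = [25·(-0.04) − (-15)·(-0.10)] / 825 = -0.003030
Head at (-20, -30) = 285.03 + (-0.003394)·(-40) + (-0.003030)·(-70) = 285.38 m.
That is higher than the 284.99 m at BH-03, so the point is upgradient.

upgradient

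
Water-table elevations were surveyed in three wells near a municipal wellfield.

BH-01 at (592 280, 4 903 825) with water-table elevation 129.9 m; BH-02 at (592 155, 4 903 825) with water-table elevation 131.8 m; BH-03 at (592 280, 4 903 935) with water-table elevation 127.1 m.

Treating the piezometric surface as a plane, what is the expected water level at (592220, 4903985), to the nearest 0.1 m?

126.7 m

∂h/∂x = (131.8 − 129.9) / (592155 − 592280) = -0.01520
∂h/∂y = (127.1 − 129.9) / (4903935 − 4903825) = -0.02545
h(592220, 4903985) = 129.9 + (-0.01520)·(-60) + (-0.02545)·(160) = 129.9 +0.912 -4.073 = 126.739 m.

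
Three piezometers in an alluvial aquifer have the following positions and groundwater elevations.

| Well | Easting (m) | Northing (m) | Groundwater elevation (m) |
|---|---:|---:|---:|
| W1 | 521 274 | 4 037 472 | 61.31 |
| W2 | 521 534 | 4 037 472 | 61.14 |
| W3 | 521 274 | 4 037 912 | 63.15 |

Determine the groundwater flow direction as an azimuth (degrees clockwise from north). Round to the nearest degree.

∂h/∂x = (61.14 − 61.31) / (521534 − 521274) = -0.0006538
∂h/∂y = (63.15 − 61.31) / (4037912 − 4037472) = +0.004182
Flow direction (−∇h) has components (+0.0006538 E, -0.004182 N).
Azimuth = atan2(E, N) = atan2(+0.0006538, -0.004182) = 171.1° ≈ 171°.

171°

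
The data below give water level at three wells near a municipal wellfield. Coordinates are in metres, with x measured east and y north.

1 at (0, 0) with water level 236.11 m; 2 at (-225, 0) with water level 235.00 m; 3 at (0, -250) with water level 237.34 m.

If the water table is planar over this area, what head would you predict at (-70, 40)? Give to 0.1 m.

235.6 m

∂h/∂x = (235.00 − 236.11) / (-225 − 0) = +0.004933
∂h/∂y = (237.34 − 236.11) / (-250 − 0) = -0.004920
h(-70, 40) = 236.11 + (+0.004933)·(-70) + (-0.004920)·(40) = 236.11 -0.345 -0.197 = 235.568 m.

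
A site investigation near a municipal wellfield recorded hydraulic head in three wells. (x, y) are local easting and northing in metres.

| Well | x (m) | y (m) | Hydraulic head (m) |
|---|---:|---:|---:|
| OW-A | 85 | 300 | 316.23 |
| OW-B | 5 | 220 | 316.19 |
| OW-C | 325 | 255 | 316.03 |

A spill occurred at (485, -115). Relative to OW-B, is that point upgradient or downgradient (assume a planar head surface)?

With h = a·x + b·y + c and OW-A as origin, the differences give:
  (-80)·a + (-80)·b = -0.04
  240·a + (-45)·b = -0.20
Eliminate b (×(-45) and ×(-80), subtract): 22800·a = -14.200 → a = ∂h/∂x = -0.0006228
Back-substitute: b = ∂h/∂y = +0.001123.
Head at (485, -115) = 316.23 + (-0.0006228)·(400) + (+0.001123)·(-415) = 315.51 m.
That is lower than the 316.19 m at OW-B, so the point is downgradient.

downgradient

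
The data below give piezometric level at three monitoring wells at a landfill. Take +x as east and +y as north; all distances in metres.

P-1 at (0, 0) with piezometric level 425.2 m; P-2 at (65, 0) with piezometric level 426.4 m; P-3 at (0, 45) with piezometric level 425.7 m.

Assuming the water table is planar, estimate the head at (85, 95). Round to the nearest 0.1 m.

∂h/∂x = (426.4 − 425.2) / (65 − 0) = +0.01846
∂h/∂y = (425.7 − 425.2) / (45 − 0) = +0.01111
h(85, 95) = 425.2 + (+0.01846)·(85) + (+0.01111)·(95) = 425.2 +1.569 +1.056 = 427.825 m.

427.8 m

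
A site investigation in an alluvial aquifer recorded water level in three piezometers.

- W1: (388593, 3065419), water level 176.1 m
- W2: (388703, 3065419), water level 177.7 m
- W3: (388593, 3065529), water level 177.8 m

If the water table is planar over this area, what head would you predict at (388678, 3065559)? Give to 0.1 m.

∂h/∂x = (177.7 − 176.1) / (388703 − 388593) = +0.01455
∂h/∂y = (177.8 − 176.1) / (3065529 − 3065419) = +0.01545
h(388678, 3065559) = 176.1 + (+0.01455)·(85) + (+0.01545)·(140) = 176.1 +1.236 +2.164 = 179.500 m.

179.5 m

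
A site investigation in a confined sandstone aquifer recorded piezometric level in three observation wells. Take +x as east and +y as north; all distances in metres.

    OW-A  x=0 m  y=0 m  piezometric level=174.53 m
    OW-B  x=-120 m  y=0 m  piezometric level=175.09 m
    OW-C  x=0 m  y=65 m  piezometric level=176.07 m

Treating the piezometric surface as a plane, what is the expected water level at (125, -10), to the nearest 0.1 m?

173.7 m

∂h/∂x = (175.09 − 174.53) / (-120 − 0) = -0.004667
∂h/∂y = (176.07 − 174.53) / (65 − 0) = +0.02369
h(125, -10) = 174.53 + (-0.004667)·(125) + (+0.02369)·(-10) = 174.53 -0.583 -0.237 = 173.710 m.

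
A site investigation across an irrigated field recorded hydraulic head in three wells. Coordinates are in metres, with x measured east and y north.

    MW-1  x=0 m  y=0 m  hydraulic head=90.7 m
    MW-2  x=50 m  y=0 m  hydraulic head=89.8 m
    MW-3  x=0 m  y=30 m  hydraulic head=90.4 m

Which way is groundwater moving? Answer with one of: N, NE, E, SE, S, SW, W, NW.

∂h/∂x = (89.8 − 90.7) / (50 − 0) = -0.01800
∂h/∂y = (90.4 − 90.7) / (30 − 0) = -0.010000
Flow = −∇h = (+0.01800 east, +0.010000 north), which points northeast.

NE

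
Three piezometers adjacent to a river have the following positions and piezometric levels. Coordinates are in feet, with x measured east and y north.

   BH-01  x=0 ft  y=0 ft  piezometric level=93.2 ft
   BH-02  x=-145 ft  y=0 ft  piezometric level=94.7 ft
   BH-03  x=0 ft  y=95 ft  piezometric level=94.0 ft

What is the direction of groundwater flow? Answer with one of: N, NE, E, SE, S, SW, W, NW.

SE

∂h/∂x = (94.7 − 93.2) / (-145 − 0) = -0.01034
∂h/∂y = (94.0 − 93.2) / (95 − 0) = +0.008421
Flow = −∇h = (+0.01034 east, -0.008421 north), which points southeast.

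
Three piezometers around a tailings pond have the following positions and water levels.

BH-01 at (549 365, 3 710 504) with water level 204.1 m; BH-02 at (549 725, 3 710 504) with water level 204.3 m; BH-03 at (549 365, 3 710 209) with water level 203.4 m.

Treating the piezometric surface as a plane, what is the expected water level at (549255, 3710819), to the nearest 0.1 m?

∂h/∂x = (204.3 − 204.1) / (549725 − 549365) = +0.0005556
∂h/∂y = (203.4 − 204.1) / (3710209 − 3710504) = +0.002373
h(549255, 3710819) = 204.1 + (+0.0005556)·(-110) + (+0.002373)·(315) = 204.1 -0.061 +0.747 = 204.786 m.

204.8 m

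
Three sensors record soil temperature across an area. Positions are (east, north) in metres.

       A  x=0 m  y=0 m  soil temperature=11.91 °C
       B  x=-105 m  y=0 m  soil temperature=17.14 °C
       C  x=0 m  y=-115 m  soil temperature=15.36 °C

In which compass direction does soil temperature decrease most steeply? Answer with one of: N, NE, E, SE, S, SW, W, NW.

∂T/∂x = (17.14 − 11.91) / (-105 − 0) = -0.04981
∂T/∂y = (15.36 − 11.91) / (-115 − 0) = -0.03000
Steepest decrease is along −∇f = (+0.04981 E, +0.03000 N) → northeast.

NE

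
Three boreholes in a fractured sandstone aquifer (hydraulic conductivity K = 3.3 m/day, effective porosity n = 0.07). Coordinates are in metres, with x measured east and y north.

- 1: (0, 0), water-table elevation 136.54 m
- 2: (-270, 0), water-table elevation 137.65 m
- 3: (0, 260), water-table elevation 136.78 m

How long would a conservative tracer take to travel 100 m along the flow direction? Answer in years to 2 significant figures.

1.4 years

∂h/∂x = (137.65 − 136.54) / (-270 − 0) = -0.004111
∂h/∂y = (136.78 − 136.54) / (260 − 0) = +0.0009231
|∇h| = √(-0.004111² + 0.0009231²) = 0.004213
Seepage velocity v = K·i/n = 3.3 × 0.004213 / 0.07 = 0.1986 m/day.
t = 100 / 0.1986 = 503.5 days = 1.38 years.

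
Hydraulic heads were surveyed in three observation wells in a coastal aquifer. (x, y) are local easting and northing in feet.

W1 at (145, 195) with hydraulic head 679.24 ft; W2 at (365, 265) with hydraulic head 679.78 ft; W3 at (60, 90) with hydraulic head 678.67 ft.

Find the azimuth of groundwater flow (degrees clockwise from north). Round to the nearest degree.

192°

Taking W1 as reference: W2−W1 = (220, 70, +0.54); W3−W1 = (-85, -105, -0.57).
Determinant of the coordinate differences = 220·(-105) − (-85)·70 = -17150.
∂h/∂x = [(+0.54)·(-105) − (-0.57)·70] / -17150 = +0.0009796
∂h/∂y = [220·(-0.57) − (-85)·(+0.54)] / -17150 = +0.004636
Flow direction (−∇h) has components (-0.0009796 E, -0.004636 N).
Azimuth = atan2(E, N) = atan2(-0.0009796, -0.004636) = 191.9° ≈ 192°.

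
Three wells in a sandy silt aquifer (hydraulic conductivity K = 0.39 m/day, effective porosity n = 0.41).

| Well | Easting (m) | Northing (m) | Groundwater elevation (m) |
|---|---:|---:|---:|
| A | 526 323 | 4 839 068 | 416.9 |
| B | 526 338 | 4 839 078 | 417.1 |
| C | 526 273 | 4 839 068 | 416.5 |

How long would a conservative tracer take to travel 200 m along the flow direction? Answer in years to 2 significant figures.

51 years

Differences from A: to B (Δx, Δy, Δh) = (15, 10, +0.2); to C = (-50, 0, -0.4).
Solve a·Δx + b·Δy = Δh: det = 15·0 − (-50)·10 = 500.
∂h/∂x = [(+0.2)·0 − (-0.4)·10] / 500 = +0.008000
∂h/∂y = [15·(-0.4) − (-50)·(+0.2)] / 500 = +0.008000
|∇h| = √(0.008000² + 0.008000²) = 0.01131
Seepage velocity v = K·i/n = 0.39 × 0.01131 / 0.41 = 0.01076 m/day.
t = 200 / 0.01076 = 1.859e+04 days = 50.9 years.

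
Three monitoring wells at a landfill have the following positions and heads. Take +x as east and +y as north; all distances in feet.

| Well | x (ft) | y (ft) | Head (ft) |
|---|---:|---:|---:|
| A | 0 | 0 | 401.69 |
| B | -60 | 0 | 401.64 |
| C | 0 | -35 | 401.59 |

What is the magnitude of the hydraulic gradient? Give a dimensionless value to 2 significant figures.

0.0030

∂h/∂x = (401.64 − 401.69) / (-60 − 0) = +0.0008333
∂h/∂y = (401.59 − 401.69) / (-35 − 0) = +0.002857
|∇h| = √(0.0008333² + 0.002857²) = 0.002976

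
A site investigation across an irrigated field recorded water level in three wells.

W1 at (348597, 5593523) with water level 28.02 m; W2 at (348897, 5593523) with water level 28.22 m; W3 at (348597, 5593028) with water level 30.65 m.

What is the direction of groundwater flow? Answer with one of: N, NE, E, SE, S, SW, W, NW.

∂h/∂x = (28.22 − 28.02) / (348897 − 348597) = +0.0006667
∂h/∂y = (30.65 − 28.02) / (5593028 − 5593523) = -0.005313
Flow = −∇h = (-0.0006667 east, +0.005313 north), which points north.

N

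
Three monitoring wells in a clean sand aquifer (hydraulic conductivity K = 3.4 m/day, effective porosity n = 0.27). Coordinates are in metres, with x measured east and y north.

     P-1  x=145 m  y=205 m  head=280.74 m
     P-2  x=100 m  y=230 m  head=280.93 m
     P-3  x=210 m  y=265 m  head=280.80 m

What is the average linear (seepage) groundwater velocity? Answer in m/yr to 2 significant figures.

With h = a·x + b·y + c and P-1 as origin, the differences give:
  (-45)·a + 25·b = +0.19
  65·a + 60·b = +0.06
Eliminate b (×60 and ×25, subtract): -4325·a = 9.900 → a = ∂h/∂x = -0.002289
Back-substitute: b = ∂h/∂y = +0.003480.
|∇h| = √(-0.002289² + 0.003480²) = 0.004165
Seepage velocity v = K·i/n = 3.4 × 0.004165 / 0.27 = 0.05245 m/day = 19.16 m/yr.

19 m/yr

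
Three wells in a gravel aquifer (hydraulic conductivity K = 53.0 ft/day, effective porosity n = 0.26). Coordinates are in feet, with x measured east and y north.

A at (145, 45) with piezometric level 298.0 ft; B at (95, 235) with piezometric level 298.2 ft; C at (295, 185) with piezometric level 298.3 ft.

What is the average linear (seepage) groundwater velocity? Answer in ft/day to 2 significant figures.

Three-point gradient (reference A): Δ to B = (-50, 190, +0.2), Δ to C = (150, 140, +0.3).
∂h/∂x = +0.0008169, ∂h/∂y = +0.001268 (det = -35500).
|∇h| = √(0.0008169² + 0.001268²) = 0.001508
Seepage velocity v = K·i/n = 53.0 × 0.001508 / 0.26 = 0.3074 ft/day.

0.31 ft/day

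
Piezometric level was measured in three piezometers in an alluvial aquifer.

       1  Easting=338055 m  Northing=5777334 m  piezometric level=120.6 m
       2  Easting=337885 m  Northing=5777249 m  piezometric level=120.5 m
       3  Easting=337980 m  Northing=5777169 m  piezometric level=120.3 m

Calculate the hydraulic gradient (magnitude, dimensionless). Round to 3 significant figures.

Three-point gradient (reference 1): Δ to 2 = (-170, -85, -0.1), Δ to 3 = (-75, -165, -0.3).
∂h/∂x = -0.0004152, ∂h/∂y = +0.002007 (det = 21675).
|∇h| = √(-0.0004152² + 0.002007²) = 0.002049

0.00205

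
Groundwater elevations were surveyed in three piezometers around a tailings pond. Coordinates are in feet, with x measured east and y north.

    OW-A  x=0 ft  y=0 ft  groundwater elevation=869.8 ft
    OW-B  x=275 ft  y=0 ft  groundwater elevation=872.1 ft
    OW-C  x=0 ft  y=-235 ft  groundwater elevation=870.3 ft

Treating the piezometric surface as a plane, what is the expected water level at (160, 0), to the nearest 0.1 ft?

∂h/∂x = (872.1 − 869.8) / (275 − 0) = +0.008364
∂h/∂y = (870.3 − 869.8) / (-235 − 0) = -0.002128
h(160, 0) = 869.8 + (+0.008364)·(160) + (-0.002128)·(0) = 869.8 +1.338 -0.000 = 871.138 ft.

871.1 ft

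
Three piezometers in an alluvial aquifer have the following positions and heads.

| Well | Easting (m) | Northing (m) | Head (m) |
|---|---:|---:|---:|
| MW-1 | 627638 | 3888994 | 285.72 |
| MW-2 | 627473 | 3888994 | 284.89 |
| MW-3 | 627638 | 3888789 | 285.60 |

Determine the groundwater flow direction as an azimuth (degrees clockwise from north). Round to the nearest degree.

∂h/∂x = (284.89 − 285.72) / (627473 − 627638) = +0.005030
∂h/∂y = (285.60 − 285.72) / (3888789 − 3888994) = +0.0005854
Flow direction (−∇h) has components (-0.005030 E, -0.0005854 N).
Azimuth = atan2(E, N) = atan2(-0.005030, -0.0005854) = 263.4° ≈ 263°.

263°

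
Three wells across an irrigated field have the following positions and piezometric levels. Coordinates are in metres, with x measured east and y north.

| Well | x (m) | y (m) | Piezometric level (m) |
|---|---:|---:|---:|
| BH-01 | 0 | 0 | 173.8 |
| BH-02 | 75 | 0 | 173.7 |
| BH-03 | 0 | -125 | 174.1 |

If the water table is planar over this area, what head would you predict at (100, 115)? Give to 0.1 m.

173.4 m

∂h/∂x = (173.7 − 173.8) / (75 − 0) = -0.001333
∂h/∂y = (174.1 − 173.8) / (-125 − 0) = -0.002400
h(100, 115) = 173.8 + (-0.001333)·(100) + (-0.002400)·(115) = 173.8 -0.133 -0.276 = 173.391 m.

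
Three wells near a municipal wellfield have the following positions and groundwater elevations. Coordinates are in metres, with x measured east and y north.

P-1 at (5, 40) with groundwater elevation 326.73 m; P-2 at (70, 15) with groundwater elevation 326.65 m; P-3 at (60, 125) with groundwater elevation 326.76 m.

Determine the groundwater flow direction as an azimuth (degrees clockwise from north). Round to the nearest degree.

136°

With h = a·x + b·y + c and P-1 as origin, the differences give:
  65·a + (-25)·b = -0.08
  55·a + 85·b = +0.03
Eliminate b (×85 and ×(-25), subtract): 6900·a = -6.050 → a = ∂h/∂x = -0.0008768
Back-substitute: b = ∂h/∂y = +0.0009203.
Flow direction (−∇h) has components (+0.0008768 E, -0.0009203 N).
Azimuth = atan2(E, N) = atan2(+0.0008768, -0.0009203) = 136.4° ≈ 136°.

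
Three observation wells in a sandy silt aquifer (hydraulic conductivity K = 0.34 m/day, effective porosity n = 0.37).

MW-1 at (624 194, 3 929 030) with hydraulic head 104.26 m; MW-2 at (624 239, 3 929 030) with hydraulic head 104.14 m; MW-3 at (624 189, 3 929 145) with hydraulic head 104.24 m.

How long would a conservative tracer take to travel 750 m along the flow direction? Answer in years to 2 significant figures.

830 years

With h = a·x + b·y + c and MW-1 as origin, the differences give:
  45·a + 0·b = -0.12
  (-5)·a + 115·b = -0.02
Eliminate b (×115 and ×0, subtract): 5175·a = -13.800 → a = ∂h/∂x = -0.002667
Back-substitute: b = ∂h/∂y = -0.0002899.
|∇h| = √(-0.002667² + -0.0002899²) = 0.002683
Seepage velocity v = K·i/n = 0.34 × 0.002683 / 0.37 = 0.002465 m/day.
t = 750 / 0.002465 = 3.043e+05 days = 833 years.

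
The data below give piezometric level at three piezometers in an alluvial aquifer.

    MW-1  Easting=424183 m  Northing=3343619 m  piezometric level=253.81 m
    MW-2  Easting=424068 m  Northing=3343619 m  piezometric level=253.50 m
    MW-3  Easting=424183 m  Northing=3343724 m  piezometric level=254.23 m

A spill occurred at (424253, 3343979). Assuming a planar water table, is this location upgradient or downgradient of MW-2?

upgradient

∂h/∂x = (253.50 − 253.81) / (424068 − 424183) = +0.002696
∂h/∂y = (254.23 − 253.81) / (3343724 − 3343619) = +0.004000
Head at (424253, 3343979) = 253.81 + (+0.002696)·(70) + (+0.004000)·(360) = 255.44 m.
That is higher than the 253.50 m at MW-2, so the point is upgradient.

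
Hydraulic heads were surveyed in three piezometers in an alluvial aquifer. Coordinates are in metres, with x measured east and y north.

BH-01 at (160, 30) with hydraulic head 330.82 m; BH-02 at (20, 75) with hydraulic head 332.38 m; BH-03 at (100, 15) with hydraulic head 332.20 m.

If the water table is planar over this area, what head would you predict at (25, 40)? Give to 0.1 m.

Three-point gradient (reference BH-01): Δ to BH-02 = (-140, 45, +1.56), Δ to BH-03 = (-60, -15, +1.38).
∂h/∂x = -0.01781, ∂h/∂y = -0.02075 (det = 4800).
h(25, 40) = 330.82 + (-0.01781)·(-135) + (-0.02075)·(10) = 330.82 +2.405 -0.207 = 333.017 m.

333.0 m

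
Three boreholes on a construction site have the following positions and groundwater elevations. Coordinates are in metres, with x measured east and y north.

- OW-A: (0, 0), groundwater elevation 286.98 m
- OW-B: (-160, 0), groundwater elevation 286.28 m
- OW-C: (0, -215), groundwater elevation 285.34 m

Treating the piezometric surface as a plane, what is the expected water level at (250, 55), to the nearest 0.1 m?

288.5 m

∂h/∂x = (286.28 − 286.98) / (-160 − 0) = +0.004375
∂h/∂y = (285.34 − 286.98) / (-215 − 0) = +0.007628
h(250, 55) = 286.98 + (+0.004375)·(250) + (+0.007628)·(55) = 286.98 +1.094 +0.420 = 288.493 m.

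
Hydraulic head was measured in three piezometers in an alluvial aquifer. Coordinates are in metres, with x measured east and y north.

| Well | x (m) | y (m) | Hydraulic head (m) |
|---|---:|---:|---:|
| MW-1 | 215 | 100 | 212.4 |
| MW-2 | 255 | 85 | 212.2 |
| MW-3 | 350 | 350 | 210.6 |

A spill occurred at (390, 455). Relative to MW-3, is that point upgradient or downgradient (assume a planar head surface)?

Differences from MW-1: to MW-2 (Δx, Δy, Δh) = (40, -15, -0.2); to MW-3 = (135, 250, -1.8).
Solve a·Δx + b·Δy = Δh: det = 40·250 − 135·(-15) = 12025.
∂h/∂x = [(-0.2)·250 − (-1.8)·(-15)] / 12025 = -0.006403
∂h/∂y = [40·(-1.8) − 135·(-0.2)] / 12025 = -0.003742
Head at (390, 455) = 212.4 + (-0.006403)·(175) + (-0.003742)·(355) = 209.95 m.
That is lower than the 210.6 m at MW-3, so the point is downgradient.

downgradient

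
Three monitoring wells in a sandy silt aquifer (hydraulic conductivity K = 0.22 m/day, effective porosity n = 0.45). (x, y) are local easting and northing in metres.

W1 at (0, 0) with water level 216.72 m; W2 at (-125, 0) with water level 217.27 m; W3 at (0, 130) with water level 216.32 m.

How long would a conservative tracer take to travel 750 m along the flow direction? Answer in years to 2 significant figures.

780 years

∂h/∂x = (217.27 − 216.72) / (-125 − 0) = -0.004400
∂h/∂y = (216.32 − 216.72) / (130 − 0) = -0.003077
|∇h| = √(-0.004400² + -0.003077²) = 0.005369
Seepage velocity v = K·i/n = 0.22 × 0.005369 / 0.45 = 0.002625 m/day.
t = 750 / 0.002625 = 2.857e+05 days = 782 years.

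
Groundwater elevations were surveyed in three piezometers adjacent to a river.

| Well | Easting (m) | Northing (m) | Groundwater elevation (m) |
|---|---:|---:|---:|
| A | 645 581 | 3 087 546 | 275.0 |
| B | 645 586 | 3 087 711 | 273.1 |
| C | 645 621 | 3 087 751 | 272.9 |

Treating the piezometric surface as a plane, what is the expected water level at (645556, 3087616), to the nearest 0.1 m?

Taking A as reference: B−A = (5, 165, -1.9); C−A = (40, 205, -2.1).
Determinant of the coordinate differences = 5·205 − 40·165 = -5575.
∂h/∂x = [(-1.9)·205 − (-2.1)·165] / -5575 = +0.007713
∂h/∂y = [5·(-2.1) − 40·(-1.9)] / -5575 = -0.01175
h(645556, 3087616) = 275.0 + (+0.007713)·(-25) + (-0.01175)·(70) = 275.0 -0.193 -0.822 = 273.985 m.

274.0 m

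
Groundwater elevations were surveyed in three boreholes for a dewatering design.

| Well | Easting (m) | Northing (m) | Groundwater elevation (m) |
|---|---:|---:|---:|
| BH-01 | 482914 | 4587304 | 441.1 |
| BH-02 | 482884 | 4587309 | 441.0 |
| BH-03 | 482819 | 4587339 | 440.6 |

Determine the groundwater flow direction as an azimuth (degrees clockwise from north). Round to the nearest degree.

350°

Three-point gradient (reference BH-01): Δ to BH-02 = (-30, 5, -0.1), Δ to BH-03 = (-95, 35, -0.5).
∂h/∂x = +0.001739, ∂h/∂y = -0.009565 (det = -575).
Flow direction (−∇h) has components (-0.001739 E, +0.009565 N).
Azimuth = atan2(E, N) = atan2(-0.001739, +0.009565) = 349.7° ≈ 350°.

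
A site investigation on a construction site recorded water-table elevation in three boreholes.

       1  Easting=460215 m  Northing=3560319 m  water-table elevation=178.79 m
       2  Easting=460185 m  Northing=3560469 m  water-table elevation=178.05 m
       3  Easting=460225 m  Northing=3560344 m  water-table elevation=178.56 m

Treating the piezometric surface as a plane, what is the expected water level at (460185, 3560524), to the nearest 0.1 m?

Taking 1 as reference: 2−1 = (-30, 150, -0.74); 3−1 = (10, 25, -0.23).
Solve a·Δx + b·Δy = Δh: det = (-30)·25 − 10·150 = -2250.
∂h/∂x = [(-0.74)·25 − (-0.23)·150] / -2250 = -0.007111
∂h/∂y = [(-30)·(-0.23) − 10·(-0.74)] / -2250 = -0.006356
h(460185, 3560524) = 178.79 + (-0.007111)·(-30) + (-0.006356)·(205) = 178.79 +0.213 -1.303 = 177.700 m.

177.7 m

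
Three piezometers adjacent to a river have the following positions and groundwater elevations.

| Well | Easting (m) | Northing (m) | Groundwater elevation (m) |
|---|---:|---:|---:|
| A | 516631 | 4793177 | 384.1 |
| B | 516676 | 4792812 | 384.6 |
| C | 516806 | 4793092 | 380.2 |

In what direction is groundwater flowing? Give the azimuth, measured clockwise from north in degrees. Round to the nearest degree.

080°

With h = a·x + b·y + c and A as origin, the differences give:
  45·a + (-365)·b = +0.5
  175·a + (-85)·b = -3.9
Eliminate b (×(-85) and ×(-365), subtract): 60050·a = -1466.00 → a = ∂h/∂x = -0.02441
Back-substitute: b = ∂h/∂y = -0.004380.
Flow direction (−∇h) has components (+0.02441 E, +0.004380 N).
Azimuth = atan2(E, N) = atan2(+0.02441, +0.004380) = 79.8° ≈ 080°.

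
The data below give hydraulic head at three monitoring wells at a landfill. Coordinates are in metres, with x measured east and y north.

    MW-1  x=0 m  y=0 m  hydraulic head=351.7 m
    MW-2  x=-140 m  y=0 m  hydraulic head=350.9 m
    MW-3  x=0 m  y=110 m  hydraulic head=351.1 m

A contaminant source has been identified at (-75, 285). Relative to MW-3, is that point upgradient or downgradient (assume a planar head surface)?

downgradient

∂h/∂x = (350.9 − 351.7) / (-140 − 0) = +0.005714
∂h/∂y = (351.1 − 351.7) / (110 − 0) = -0.005455
Head at (-75, 285) = 351.7 + (+0.005714)·(-75) + (-0.005455)·(285) = 349.72 m.
That is lower than the 351.1 m at MW-3, so the point is downgradient.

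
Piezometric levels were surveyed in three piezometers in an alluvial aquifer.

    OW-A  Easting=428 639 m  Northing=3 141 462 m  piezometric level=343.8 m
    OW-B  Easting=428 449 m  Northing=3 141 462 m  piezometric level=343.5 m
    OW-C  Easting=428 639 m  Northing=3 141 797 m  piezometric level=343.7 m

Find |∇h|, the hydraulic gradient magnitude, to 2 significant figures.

∂h/∂x = (343.5 − 343.8) / (428449 − 428639) = +0.001579
∂h/∂y = (343.7 − 343.8) / (3141797 − 3141462) = -0.0002985
|∇h| = √(0.001579² + -0.0002985²) = 0.001607

0.0016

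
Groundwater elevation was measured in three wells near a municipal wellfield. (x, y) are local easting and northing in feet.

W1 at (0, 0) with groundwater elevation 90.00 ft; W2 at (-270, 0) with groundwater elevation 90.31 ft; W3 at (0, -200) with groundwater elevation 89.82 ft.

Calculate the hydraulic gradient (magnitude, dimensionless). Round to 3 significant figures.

0.00146

∂h/∂x = (90.31 − 90.00) / (-270 − 0) = -0.001148
∂h/∂y = (89.82 − 90.00) / (-200 − 0) = +0.0009000
|∇h| = √(-0.001148² + 0.0009000²) = 0.001459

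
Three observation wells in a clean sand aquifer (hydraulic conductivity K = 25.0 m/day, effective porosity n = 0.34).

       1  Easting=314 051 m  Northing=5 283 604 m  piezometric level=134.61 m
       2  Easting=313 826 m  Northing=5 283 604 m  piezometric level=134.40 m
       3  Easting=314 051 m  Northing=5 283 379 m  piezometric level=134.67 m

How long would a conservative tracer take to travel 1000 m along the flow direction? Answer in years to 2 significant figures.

∂h/∂x = (134.40 − 134.61) / (313826 − 314051) = +0.0009333
∂h/∂y = (134.67 − 134.61) / (5283379 − 5283604) = -0.0002667
|∇h| = √(0.0009333² + -0.0002667²) = 0.0009707
Seepage velocity v = K·i/n = 25.0 × 0.0009707 / 0.34 = 0.07137 m/day.
t = 1000 / 0.07137 = 1.401e+04 days = 38.4 years.

38 years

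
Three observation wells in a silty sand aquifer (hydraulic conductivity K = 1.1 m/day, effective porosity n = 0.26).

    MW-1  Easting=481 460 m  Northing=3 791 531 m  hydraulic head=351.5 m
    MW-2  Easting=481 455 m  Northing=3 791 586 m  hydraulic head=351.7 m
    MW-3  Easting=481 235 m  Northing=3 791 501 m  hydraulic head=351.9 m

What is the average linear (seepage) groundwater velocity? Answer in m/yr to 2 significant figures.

Taking MW-1 as reference: MW-2−MW-1 = (-5, 55, +0.2); MW-3−MW-1 = (-225, -30, +0.4).
Solve a·Δx + b·Δy = Δh: det = (-5)·(-30) − (-225)·55 = 12525.
∂h/∂x = [(+0.2)·(-30) − (+0.4)·55] / 12525 = -0.002236
∂h/∂y = [(-5)·(+0.4) − (-225)·(+0.2)] / 12525 = +0.003433
|∇h| = √(-0.002236² + 0.003433²) = 0.004097
Seepage velocity v = K·i/n = 1.1 × 0.004097 / 0.26 = 0.01733 m/day = 6.33 m/yr.

6.3 m/yr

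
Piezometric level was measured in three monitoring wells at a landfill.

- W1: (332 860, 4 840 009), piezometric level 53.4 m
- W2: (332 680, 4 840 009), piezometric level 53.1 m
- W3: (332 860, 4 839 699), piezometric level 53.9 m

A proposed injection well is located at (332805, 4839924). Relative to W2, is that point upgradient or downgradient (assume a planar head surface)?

upgradient

∂h/∂x = (53.1 − 53.4) / (332680 − 332860) = +0.001667
∂h/∂y = (53.9 − 53.4) / (4839699 − 4840009) = -0.001613
Head at (332805, 4839924) = 53.4 + (+0.001667)·(-55) + (-0.001613)·(-85) = 53.45 m.
That is higher than the 53.1 m at W2, so the point is upgradient.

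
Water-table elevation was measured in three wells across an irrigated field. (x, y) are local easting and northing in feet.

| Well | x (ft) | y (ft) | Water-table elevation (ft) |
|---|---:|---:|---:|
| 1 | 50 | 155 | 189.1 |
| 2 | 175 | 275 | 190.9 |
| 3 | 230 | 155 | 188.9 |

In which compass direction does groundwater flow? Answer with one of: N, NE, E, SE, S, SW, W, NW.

Differences from 1: to 2 (Δx, Δy, Δh) = (125, 120, +1.8); to 3 = (180, 0, -0.2).
Determinant of the coordinate differences = 125·0 − 180·120 = -21600.
∂h/∂x = [(+1.8)·0 − (-0.2)·120] / -21600 = -0.001111
∂h/∂y = [125·(-0.2) − 180·(+1.8)] / -21600 = +0.01616
Flow = −∇h = (+0.001111 east, -0.01616 north), which points south.

S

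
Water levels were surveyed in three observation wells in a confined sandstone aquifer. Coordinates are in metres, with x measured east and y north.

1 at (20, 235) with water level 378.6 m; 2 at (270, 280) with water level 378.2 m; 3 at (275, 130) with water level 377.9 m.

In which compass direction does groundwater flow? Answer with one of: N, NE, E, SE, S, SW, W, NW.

SE

With h = a·x + b·y + c and 1 as origin, the differences give:
  250·a + 45·b = -0.4
  255·a + (-105)·b = -0.7
Eliminate b (×(-105) and ×45, subtract): -37725·a = 73.50 → a = ∂h/∂x = -0.001948
Back-substitute: b = ∂h/∂y = +0.001935.
Flow = −∇h = (+0.001948 east, -0.001935 north), which points southeast.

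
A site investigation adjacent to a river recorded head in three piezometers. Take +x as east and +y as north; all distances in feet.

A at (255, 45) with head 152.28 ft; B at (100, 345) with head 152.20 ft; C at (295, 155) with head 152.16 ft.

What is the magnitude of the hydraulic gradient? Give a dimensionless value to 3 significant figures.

0.00120

With h = a·x + b·y + c and A as origin, the differences give:
  (-155)·a + 300·b = -0.08
  40·a + 110·b = -0.12
Eliminate b (×110 and ×300, subtract): -29050·a = 27.200 → a = ∂h/∂x = -0.0009363
Back-substitute: b = ∂h/∂y = -0.0007504.
|∇h| = √(-0.0009363² + -0.0007504²) = 0.0012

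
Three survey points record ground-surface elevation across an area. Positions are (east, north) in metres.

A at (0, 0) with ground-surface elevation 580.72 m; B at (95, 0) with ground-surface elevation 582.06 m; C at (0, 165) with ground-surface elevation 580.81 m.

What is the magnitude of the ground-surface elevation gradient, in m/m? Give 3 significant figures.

0.0141 m/m

∂z/∂x = (582.06 − 580.72) / (95 − 0) = +0.01411
∂z/∂y = (580.81 − 580.72) / (165 − 0) = +0.0005455
|∇f| = √(0.01411² + 0.0005455²) = 0.01412 m/m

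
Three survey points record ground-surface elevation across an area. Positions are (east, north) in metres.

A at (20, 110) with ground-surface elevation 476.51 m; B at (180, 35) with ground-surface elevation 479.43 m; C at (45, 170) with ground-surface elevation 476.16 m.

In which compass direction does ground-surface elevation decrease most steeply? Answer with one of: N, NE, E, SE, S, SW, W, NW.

Three-point gradient (reference A): Δ to B = (160, -75, +2.92), Δ to C = (25, 60, -0.35).
∂z/∂x = +0.01298, ∂z/∂y = -0.01124 (det = 11475).
Steepest decrease is along −∇f = (-0.01298 E, +0.01124 N) → northwest.

NW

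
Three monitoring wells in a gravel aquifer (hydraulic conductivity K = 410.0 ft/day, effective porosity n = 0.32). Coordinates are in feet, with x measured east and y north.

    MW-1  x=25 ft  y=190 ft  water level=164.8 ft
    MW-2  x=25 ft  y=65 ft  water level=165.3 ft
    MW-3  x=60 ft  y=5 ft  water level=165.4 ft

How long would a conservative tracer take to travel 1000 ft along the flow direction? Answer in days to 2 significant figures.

With h = a·x + b·y + c and MW-1 as origin, the differences give:
  0·a + (-125)·b = +0.5
  35·a + (-185)·b = +0.6
Eliminate b (×(-185) and ×(-125), subtract): 4375·a = -17.50 → a = ∂h/∂x = -0.004000
Back-substitute: b = ∂h/∂y = -0.004000.
|∇h| = √(-0.004000² + -0.004000²) = 0.005657
Seepage velocity v = K·i/n = 410.0 × 0.005657 / 0.32 = 7.248 ft/day.
t = 1000 / 7.248 = 138 days.

140 days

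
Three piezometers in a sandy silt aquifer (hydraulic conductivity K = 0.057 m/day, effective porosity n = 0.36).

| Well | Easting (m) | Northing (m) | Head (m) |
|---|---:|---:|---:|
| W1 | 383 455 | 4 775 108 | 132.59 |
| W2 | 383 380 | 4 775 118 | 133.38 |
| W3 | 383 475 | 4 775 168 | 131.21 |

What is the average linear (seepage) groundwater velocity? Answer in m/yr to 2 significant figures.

1.3 m/yr

Differences from W1: to W2 (Δx, Δy, Δh) = (-75, 10, +0.79); to W3 = (20, 60, -1.38).
Determinant of the coordinate differences = (-75)·60 − 20·10 = -4700.
∂h/∂x = [(+0.79)·60 − (-1.38)·10] / -4700 = -0.01302
∂h/∂y = [(-75)·(-1.38) − 20·(+0.79)] / -4700 = -0.01866
|∇h| = √(-0.01302² + -0.01866²) = 0.02275
Seepage velocity v = K·i/n = 0.057 × 0.02275 / 0.36 = 0.003602 m/day = 1.316 m/yr.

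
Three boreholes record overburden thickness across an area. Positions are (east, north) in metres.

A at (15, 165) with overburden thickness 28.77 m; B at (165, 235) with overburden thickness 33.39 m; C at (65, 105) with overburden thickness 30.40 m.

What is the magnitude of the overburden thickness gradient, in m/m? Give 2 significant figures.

0.031 m/m

Three-point gradient (reference A): Δ to B = (150, 70, +4.62), Δ to C = (50, -60, +1.63).
∂d/∂x = +0.03130, ∂d/∂y = -0.001080 (det = -12500).
|∇f| = √(0.03130² + -0.001080²) = 0.03132 m/m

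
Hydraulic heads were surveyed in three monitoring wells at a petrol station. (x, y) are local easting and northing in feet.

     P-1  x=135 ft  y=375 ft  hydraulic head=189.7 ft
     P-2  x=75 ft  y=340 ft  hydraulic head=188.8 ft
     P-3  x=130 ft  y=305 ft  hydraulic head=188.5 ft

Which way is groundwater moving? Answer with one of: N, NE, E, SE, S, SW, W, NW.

With h = a·x + b·y + c and P-1 as origin, the differences give:
  (-60)·a + (-35)·b = -0.9
  (-5)·a + (-70)·b = -1.2
Eliminate b (×(-70) and ×(-35), subtract): 4025·a = 21.00 → a = ∂h/∂x = +0.005217
Back-substitute: b = ∂h/∂y = +0.01677.
Flow = −∇h = (-0.005217 east, -0.01677 north), which points south.

S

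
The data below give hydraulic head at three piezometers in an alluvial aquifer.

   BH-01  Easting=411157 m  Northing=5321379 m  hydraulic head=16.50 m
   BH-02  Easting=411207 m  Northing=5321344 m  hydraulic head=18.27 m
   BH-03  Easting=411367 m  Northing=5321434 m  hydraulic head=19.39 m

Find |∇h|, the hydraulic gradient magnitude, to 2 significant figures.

0.030

Taking BH-01 as reference: BH-02−BH-01 = (50, -35, +1.77); BH-03−BH-01 = (210, 55, +2.89).
Solve a·Δx + b·Δy = Δh: det = 50·55 − 210·(-35) = 10100.
∂h/∂x = [(+1.77)·55 − (+2.89)·(-35)] / 10100 = +0.01965
∂h/∂y = [50·(+2.89) − 210·(+1.77)] / 10100 = -0.02250
|∇h| = √(0.01965² + -0.02250²) = 0.02987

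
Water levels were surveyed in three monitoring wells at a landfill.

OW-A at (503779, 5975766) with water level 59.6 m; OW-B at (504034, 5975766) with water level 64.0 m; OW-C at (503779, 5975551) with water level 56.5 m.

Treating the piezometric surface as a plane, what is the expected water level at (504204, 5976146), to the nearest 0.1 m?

72.4 m

∂h/∂x = (64.0 − 59.6) / (504034 − 503779) = +0.01725
∂h/∂y = (56.5 − 59.6) / (5975551 − 5975766) = +0.01442
h(504204, 5976146) = 59.6 + (+0.01725)·(425) + (+0.01442)·(380) = 59.6 +7.333 +5.479 = 72.412 m.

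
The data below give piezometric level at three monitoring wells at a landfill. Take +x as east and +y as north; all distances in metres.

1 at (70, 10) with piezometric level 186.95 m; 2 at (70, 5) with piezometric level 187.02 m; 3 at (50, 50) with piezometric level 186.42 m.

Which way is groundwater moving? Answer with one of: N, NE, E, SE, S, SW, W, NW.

N

Three-point gradient (reference 1): Δ to 2 = (0, -5, +0.07), Δ to 3 = (-20, 40, -0.53).
∂h/∂x = -0.001500, ∂h/∂y = -0.01400 (det = -100).
Flow = −∇h = (+0.001500 east, +0.01400 north), which points north.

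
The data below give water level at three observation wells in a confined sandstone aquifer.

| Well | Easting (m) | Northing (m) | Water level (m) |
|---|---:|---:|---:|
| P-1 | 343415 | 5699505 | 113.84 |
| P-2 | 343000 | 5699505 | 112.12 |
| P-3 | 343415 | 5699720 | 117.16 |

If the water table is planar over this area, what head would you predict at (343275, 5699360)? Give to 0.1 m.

111.0 m

∂h/∂x = (112.12 − 113.84) / (343000 − 343415) = +0.004145
∂h/∂y = (117.16 − 113.84) / (5699720 − 5699505) = +0.01544
h(343275, 5699360) = 113.84 + (+0.004145)·(-140) + (+0.01544)·(-145) = 113.84 -0.580 -2.239 = 111.021 m.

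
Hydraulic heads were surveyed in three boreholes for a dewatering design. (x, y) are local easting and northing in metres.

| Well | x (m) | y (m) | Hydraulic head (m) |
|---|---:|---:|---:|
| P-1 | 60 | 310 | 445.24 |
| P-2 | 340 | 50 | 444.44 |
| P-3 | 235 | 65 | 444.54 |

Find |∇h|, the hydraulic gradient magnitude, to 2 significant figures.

With h = a·x + b·y + c and P-1 as origin, the differences give:
  280·a + (-260)·b = -0.80
  175·a + (-245)·b = -0.70
Eliminate b (×(-245) and ×(-260), subtract): -23100·a = 14.000 → a = ∂h/∂x = -0.0006061
Back-substitute: b = ∂h/∂y = +0.002424.
|∇h| = √(-0.0006061² + 0.002424²) = 0.002499

0.0025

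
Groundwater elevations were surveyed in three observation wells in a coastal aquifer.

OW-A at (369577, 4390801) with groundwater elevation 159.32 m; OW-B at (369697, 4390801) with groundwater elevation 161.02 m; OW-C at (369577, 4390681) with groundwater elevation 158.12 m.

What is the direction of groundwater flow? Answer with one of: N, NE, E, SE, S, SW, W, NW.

∂h/∂x = (161.02 − 159.32) / (369697 − 369577) = +0.01417
∂h/∂y = (158.12 − 159.32) / (4390681 − 4390801) = +0.010000
Flow = −∇h = (-0.01417 east, -0.010000 north), which points southwest.

SW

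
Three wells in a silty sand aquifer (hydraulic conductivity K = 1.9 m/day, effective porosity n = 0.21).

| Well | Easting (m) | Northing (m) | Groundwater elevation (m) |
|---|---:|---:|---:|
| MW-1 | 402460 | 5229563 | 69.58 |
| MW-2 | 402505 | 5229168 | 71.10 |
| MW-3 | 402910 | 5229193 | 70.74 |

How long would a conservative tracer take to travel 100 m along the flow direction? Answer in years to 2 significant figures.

Differences from MW-1: to MW-2 (Δx, Δy, Δh) = (45, -395, +1.52); to MW-3 = (450, -370, +1.16).
Solve a·Δx + b·Δy = Δh: det = 45·(-370) − 450·(-395) = 161100.
∂h/∂x = [(+1.52)·(-370) − (+1.16)·(-395)] / 161100 = -0.0006468
∂h/∂y = [45·(+1.16) − 450·(+1.52)] / 161100 = -0.003922
|∇h| = √(-0.0006468² + -0.003922²) = 0.003975
Seepage velocity v = K·i/n = 1.9 × 0.003975 / 0.21 = 0.03596 m/day.
t = 100 / 0.03596 = 2781 days = 7.61 years.

7.6 years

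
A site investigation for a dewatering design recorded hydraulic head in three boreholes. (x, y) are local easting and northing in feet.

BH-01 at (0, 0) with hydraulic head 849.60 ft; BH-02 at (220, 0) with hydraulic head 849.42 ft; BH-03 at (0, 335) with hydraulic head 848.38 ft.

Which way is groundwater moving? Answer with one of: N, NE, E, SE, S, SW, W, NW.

N

∂h/∂x = (849.42 − 849.60) / (220 − 0) = -0.0008182
∂h/∂y = (848.38 − 849.60) / (335 − 0) = -0.003642
Flow = −∇h = (+0.0008182 east, +0.003642 north), which points north.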